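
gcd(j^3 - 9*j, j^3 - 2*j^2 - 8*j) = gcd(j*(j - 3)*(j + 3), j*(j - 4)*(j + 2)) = j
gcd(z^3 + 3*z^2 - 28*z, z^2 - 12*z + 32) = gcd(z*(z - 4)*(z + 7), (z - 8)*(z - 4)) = z - 4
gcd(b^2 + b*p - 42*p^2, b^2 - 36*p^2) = -b + 6*p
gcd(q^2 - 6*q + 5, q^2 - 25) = q - 5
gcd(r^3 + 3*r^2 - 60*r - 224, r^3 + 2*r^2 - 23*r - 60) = r + 4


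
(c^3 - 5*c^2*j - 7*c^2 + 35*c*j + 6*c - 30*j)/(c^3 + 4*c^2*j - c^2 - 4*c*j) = (c^2 - 5*c*j - 6*c + 30*j)/(c*(c + 4*j))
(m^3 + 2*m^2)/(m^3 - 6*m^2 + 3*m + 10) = m^2*(m + 2)/(m^3 - 6*m^2 + 3*m + 10)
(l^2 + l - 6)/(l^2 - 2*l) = (l + 3)/l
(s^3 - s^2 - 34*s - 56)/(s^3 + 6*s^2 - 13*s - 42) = (s^2 - 3*s - 28)/(s^2 + 4*s - 21)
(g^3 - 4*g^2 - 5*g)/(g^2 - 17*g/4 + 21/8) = 8*g*(g^2 - 4*g - 5)/(8*g^2 - 34*g + 21)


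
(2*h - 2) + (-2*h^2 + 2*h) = -2*h^2 + 4*h - 2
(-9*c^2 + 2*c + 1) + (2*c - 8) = -9*c^2 + 4*c - 7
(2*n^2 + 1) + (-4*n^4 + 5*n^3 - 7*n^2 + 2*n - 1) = -4*n^4 + 5*n^3 - 5*n^2 + 2*n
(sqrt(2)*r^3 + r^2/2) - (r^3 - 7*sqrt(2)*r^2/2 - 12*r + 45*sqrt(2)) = -r^3 + sqrt(2)*r^3 + r^2/2 + 7*sqrt(2)*r^2/2 + 12*r - 45*sqrt(2)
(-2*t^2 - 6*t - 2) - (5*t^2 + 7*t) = -7*t^2 - 13*t - 2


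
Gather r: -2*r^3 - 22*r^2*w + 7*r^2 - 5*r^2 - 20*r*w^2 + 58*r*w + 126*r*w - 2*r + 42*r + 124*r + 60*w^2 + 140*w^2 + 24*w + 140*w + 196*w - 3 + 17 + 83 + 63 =-2*r^3 + r^2*(2 - 22*w) + r*(-20*w^2 + 184*w + 164) + 200*w^2 + 360*w + 160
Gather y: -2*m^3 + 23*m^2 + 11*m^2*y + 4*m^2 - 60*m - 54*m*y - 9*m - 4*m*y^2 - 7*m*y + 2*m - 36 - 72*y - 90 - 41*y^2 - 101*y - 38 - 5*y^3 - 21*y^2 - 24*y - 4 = -2*m^3 + 27*m^2 - 67*m - 5*y^3 + y^2*(-4*m - 62) + y*(11*m^2 - 61*m - 197) - 168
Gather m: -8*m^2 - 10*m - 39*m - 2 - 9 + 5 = -8*m^2 - 49*m - 6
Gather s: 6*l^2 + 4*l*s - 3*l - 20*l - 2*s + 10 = 6*l^2 - 23*l + s*(4*l - 2) + 10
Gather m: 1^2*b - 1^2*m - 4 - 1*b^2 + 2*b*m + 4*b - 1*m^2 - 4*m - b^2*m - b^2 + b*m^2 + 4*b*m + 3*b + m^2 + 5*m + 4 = -2*b^2 + b*m^2 + 8*b + m*(-b^2 + 6*b)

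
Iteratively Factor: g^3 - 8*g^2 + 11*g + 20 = (g - 5)*(g^2 - 3*g - 4) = (g - 5)*(g + 1)*(g - 4)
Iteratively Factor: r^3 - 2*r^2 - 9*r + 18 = (r - 3)*(r^2 + r - 6) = (r - 3)*(r - 2)*(r + 3)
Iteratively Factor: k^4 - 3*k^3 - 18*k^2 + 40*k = (k - 2)*(k^3 - k^2 - 20*k) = (k - 2)*(k + 4)*(k^2 - 5*k) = k*(k - 2)*(k + 4)*(k - 5)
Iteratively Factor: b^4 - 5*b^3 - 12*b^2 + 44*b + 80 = (b + 2)*(b^3 - 7*b^2 + 2*b + 40) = (b - 4)*(b + 2)*(b^2 - 3*b - 10) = (b - 4)*(b + 2)^2*(b - 5)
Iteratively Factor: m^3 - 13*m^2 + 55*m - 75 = (m - 5)*(m^2 - 8*m + 15) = (m - 5)^2*(m - 3)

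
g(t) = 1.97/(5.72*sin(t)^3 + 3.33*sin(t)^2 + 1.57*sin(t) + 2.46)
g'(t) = 1.97*(-17.16*sin(t)^2*cos(t) - 6.66*sin(t)*cos(t) - 1.57*cos(t))/(5.72*sin(t)^3 + 3.33*sin(t)^2 + 1.57*sin(t) + 2.46)^2 = (-13.1202*sin(t) + 16.9026*cos(2*t) - 19.9955)*cos(t)/(5.72*sin(t)^3 + 3.33*sin(t)^2 + 1.57*sin(t) + 2.46)^2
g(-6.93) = 1.34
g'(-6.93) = -2.75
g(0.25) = 0.63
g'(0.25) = -0.83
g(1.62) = 0.15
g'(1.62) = 0.01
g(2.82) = 0.57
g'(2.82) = 0.84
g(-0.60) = 1.23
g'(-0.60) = -2.07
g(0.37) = 0.53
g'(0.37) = -0.82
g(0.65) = 0.33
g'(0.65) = -0.54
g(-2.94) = 0.88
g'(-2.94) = 0.36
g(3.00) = 0.71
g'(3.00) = 0.73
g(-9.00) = 1.00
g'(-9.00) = 0.80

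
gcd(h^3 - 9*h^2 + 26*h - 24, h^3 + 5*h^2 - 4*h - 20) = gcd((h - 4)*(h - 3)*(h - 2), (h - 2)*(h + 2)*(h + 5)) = h - 2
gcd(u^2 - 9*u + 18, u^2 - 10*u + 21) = u - 3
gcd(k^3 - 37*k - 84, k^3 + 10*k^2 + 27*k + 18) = k + 3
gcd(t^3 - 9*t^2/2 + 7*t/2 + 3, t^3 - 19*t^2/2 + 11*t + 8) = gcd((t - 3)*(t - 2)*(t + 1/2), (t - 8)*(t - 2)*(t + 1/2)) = t^2 - 3*t/2 - 1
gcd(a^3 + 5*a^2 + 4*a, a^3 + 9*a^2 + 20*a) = a^2 + 4*a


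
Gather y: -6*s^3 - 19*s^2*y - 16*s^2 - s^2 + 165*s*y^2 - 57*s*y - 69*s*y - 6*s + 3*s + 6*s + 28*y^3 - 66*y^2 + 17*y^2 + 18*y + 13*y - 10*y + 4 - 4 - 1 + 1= -6*s^3 - 17*s^2 + 3*s + 28*y^3 + y^2*(165*s - 49) + y*(-19*s^2 - 126*s + 21)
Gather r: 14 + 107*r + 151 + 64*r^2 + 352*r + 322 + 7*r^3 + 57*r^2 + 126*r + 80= 7*r^3 + 121*r^2 + 585*r + 567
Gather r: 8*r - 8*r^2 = -8*r^2 + 8*r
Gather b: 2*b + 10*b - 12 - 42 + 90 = 12*b + 36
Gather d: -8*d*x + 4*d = d*(4 - 8*x)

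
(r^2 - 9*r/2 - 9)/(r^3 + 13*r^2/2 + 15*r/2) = (r - 6)/(r*(r + 5))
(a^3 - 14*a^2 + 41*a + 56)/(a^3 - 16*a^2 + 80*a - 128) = (a^2 - 6*a - 7)/(a^2 - 8*a + 16)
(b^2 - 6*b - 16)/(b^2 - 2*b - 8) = (b - 8)/(b - 4)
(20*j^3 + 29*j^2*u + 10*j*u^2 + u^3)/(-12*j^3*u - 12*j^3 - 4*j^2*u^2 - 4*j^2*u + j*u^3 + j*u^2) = (20*j^3 + 29*j^2*u + 10*j*u^2 + u^3)/(j*(-12*j^2*u - 12*j^2 - 4*j*u^2 - 4*j*u + u^3 + u^2))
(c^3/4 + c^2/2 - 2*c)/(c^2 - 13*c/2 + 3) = c*(c^2 + 2*c - 8)/(2*(2*c^2 - 13*c + 6))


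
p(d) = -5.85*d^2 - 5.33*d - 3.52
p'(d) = -11.7*d - 5.33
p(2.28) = -46.08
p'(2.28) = -32.01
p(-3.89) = -71.31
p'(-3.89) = 40.18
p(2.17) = -42.63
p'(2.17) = -30.72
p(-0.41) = -2.32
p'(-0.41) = -0.53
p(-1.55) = -9.31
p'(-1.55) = 12.80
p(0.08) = -3.98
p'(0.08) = -6.27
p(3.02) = -72.97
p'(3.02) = -40.66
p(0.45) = -7.10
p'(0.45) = -10.60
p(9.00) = -525.34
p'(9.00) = -110.63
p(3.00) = -72.16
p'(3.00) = -40.43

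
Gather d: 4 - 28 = -24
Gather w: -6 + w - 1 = w - 7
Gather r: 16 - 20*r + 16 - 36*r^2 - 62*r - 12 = -36*r^2 - 82*r + 20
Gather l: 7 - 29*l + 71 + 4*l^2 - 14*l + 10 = 4*l^2 - 43*l + 88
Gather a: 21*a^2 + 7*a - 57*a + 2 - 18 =21*a^2 - 50*a - 16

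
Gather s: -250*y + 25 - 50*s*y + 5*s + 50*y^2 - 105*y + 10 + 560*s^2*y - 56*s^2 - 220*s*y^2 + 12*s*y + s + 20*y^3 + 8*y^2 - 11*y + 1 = s^2*(560*y - 56) + s*(-220*y^2 - 38*y + 6) + 20*y^3 + 58*y^2 - 366*y + 36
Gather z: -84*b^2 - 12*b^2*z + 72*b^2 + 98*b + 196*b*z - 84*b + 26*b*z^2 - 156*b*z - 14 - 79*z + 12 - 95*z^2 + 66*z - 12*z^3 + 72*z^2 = -12*b^2 + 14*b - 12*z^3 + z^2*(26*b - 23) + z*(-12*b^2 + 40*b - 13) - 2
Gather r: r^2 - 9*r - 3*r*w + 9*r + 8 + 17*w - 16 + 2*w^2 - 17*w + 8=r^2 - 3*r*w + 2*w^2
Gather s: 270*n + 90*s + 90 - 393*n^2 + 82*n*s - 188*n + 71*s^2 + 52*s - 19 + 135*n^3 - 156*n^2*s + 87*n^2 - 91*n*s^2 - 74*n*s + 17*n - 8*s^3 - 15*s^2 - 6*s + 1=135*n^3 - 306*n^2 + 99*n - 8*s^3 + s^2*(56 - 91*n) + s*(-156*n^2 + 8*n + 136) + 72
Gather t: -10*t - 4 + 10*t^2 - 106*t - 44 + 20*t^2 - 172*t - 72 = 30*t^2 - 288*t - 120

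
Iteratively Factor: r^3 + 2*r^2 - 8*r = (r - 2)*(r^2 + 4*r) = (r - 2)*(r + 4)*(r)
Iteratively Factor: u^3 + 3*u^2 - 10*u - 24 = (u + 4)*(u^2 - u - 6) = (u + 2)*(u + 4)*(u - 3)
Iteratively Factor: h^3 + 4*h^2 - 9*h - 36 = (h - 3)*(h^2 + 7*h + 12) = (h - 3)*(h + 3)*(h + 4)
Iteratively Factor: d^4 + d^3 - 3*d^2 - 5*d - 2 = (d - 2)*(d^3 + 3*d^2 + 3*d + 1) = (d - 2)*(d + 1)*(d^2 + 2*d + 1) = (d - 2)*(d + 1)^2*(d + 1)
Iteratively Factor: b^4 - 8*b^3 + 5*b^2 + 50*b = (b - 5)*(b^3 - 3*b^2 - 10*b) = (b - 5)^2*(b^2 + 2*b) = (b - 5)^2*(b + 2)*(b)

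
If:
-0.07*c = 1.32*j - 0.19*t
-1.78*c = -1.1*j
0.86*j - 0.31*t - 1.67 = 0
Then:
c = -0.76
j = -1.22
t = -8.78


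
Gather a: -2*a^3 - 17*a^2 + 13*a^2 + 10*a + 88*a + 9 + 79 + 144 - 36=-2*a^3 - 4*a^2 + 98*a + 196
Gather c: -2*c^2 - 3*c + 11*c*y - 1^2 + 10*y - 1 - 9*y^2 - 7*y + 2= -2*c^2 + c*(11*y - 3) - 9*y^2 + 3*y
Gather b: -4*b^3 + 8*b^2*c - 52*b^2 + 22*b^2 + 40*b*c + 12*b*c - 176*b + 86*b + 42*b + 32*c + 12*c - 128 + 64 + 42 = -4*b^3 + b^2*(8*c - 30) + b*(52*c - 48) + 44*c - 22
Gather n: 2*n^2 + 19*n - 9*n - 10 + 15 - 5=2*n^2 + 10*n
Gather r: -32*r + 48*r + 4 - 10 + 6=16*r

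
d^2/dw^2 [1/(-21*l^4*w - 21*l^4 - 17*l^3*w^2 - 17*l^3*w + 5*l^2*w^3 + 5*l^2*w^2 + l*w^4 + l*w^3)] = 2*((17*l^2 - 15*l*w - 5*l - 6*w^2 - 3*w)*(21*l^3*w + 21*l^3 + 17*l^2*w^2 + 17*l^2*w - 5*l*w^3 - 5*l*w^2 - w^4 - w^3) - (-21*l^3 - 34*l^2*w - 17*l^2 + 15*l*w^2 + 10*l*w + 4*w^3 + 3*w^2)^2)/(l*(21*l^3*w + 21*l^3 + 17*l^2*w^2 + 17*l^2*w - 5*l*w^3 - 5*l*w^2 - w^4 - w^3)^3)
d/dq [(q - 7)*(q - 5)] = 2*q - 12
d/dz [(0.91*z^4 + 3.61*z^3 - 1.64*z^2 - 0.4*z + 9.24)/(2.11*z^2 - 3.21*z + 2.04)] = (3.8402*z^5 - 1.1462*z^4 - 15.7506*z^3 + 28.2016*z^2 - 45.684*z + 28.8444)/(4.4521*z^4 - 13.5462*z^3 + 18.9129*z^2 - 13.0968*z + 4.1616)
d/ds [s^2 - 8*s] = 2*s - 8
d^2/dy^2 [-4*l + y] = 0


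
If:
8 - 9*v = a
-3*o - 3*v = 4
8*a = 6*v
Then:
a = 8/13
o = -28/13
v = 32/39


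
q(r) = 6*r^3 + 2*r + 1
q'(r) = 18*r^2 + 2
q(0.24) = 1.56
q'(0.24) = 3.04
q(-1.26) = -13.52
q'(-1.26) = 30.58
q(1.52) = 25.11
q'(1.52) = 43.59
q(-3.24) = -209.55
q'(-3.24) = 190.96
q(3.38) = 239.45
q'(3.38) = 207.64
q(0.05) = 1.10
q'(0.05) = 2.04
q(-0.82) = -3.95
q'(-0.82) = 14.10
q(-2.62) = -112.15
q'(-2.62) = 125.56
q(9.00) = 4393.00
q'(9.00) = 1460.00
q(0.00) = 1.00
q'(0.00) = 2.00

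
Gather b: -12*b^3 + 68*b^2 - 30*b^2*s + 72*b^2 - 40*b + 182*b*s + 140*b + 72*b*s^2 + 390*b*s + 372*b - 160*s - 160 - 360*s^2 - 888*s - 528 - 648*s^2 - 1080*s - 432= -12*b^3 + b^2*(140 - 30*s) + b*(72*s^2 + 572*s + 472) - 1008*s^2 - 2128*s - 1120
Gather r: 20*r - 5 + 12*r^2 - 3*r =12*r^2 + 17*r - 5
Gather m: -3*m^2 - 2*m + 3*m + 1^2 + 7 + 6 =-3*m^2 + m + 14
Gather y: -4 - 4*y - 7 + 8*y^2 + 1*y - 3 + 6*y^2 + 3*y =14*y^2 - 14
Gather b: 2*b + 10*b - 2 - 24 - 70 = 12*b - 96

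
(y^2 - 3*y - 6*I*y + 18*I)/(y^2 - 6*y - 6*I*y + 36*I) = (y - 3)/(y - 6)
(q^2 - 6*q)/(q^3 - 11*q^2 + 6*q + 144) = q/(q^2 - 5*q - 24)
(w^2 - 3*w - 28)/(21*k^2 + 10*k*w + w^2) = (w^2 - 3*w - 28)/(21*k^2 + 10*k*w + w^2)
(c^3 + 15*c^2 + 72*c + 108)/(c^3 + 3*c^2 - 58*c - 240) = (c^2 + 9*c + 18)/(c^2 - 3*c - 40)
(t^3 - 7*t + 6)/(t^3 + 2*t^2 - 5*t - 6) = (t - 1)/(t + 1)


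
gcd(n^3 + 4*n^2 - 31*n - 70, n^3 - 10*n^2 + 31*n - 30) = n - 5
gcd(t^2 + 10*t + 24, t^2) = 1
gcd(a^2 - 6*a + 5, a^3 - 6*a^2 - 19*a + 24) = a - 1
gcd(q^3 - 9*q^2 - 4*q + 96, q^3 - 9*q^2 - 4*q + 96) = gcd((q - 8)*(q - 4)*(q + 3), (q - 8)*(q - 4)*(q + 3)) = q^3 - 9*q^2 - 4*q + 96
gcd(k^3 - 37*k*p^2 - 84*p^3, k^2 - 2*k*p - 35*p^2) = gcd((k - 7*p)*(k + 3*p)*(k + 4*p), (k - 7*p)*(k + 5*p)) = -k + 7*p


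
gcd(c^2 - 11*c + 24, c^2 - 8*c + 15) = c - 3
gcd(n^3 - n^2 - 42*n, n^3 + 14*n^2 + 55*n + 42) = n + 6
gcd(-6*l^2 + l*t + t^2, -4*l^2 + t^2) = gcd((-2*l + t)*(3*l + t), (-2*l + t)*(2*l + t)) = -2*l + t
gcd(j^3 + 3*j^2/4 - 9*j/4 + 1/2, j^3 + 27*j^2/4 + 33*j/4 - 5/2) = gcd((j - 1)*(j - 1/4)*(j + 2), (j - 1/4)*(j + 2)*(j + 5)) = j^2 + 7*j/4 - 1/2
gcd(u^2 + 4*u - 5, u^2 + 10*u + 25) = u + 5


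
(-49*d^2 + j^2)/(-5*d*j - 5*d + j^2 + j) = (49*d^2 - j^2)/(5*d*j + 5*d - j^2 - j)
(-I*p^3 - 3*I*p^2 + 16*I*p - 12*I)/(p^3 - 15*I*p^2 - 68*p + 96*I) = I*(-p^3 - 3*p^2 + 16*p - 12)/(p^3 - 15*I*p^2 - 68*p + 96*I)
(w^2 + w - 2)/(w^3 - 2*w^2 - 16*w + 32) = (w^2 + w - 2)/(w^3 - 2*w^2 - 16*w + 32)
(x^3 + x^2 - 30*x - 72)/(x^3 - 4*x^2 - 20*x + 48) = (x + 3)/(x - 2)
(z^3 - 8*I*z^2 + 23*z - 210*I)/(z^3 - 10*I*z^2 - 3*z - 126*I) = (z + 5*I)/(z + 3*I)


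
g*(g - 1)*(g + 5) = g^3 + 4*g^2 - 5*g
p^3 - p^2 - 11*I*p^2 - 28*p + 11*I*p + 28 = (p - 1)*(p - 7*I)*(p - 4*I)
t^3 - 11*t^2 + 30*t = t*(t - 6)*(t - 5)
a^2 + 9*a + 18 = (a + 3)*(a + 6)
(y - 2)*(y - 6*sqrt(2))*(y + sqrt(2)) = y^3 - 5*sqrt(2)*y^2 - 2*y^2 - 12*y + 10*sqrt(2)*y + 24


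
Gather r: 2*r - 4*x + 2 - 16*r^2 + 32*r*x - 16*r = -16*r^2 + r*(32*x - 14) - 4*x + 2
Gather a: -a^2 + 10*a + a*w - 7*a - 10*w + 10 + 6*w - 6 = -a^2 + a*(w + 3) - 4*w + 4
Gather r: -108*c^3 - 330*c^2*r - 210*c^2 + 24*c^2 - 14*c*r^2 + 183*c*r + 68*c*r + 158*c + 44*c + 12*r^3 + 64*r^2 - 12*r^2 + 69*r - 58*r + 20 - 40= -108*c^3 - 186*c^2 + 202*c + 12*r^3 + r^2*(52 - 14*c) + r*(-330*c^2 + 251*c + 11) - 20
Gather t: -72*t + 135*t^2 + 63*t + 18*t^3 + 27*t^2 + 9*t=18*t^3 + 162*t^2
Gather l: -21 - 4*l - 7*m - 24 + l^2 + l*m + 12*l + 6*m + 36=l^2 + l*(m + 8) - m - 9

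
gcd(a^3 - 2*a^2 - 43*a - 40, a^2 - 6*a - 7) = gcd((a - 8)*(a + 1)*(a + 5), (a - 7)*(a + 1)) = a + 1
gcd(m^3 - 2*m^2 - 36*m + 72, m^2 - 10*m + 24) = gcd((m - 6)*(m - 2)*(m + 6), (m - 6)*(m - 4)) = m - 6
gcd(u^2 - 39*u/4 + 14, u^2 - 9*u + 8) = u - 8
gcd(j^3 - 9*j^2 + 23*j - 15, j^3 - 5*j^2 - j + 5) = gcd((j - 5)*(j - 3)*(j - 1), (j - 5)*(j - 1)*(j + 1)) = j^2 - 6*j + 5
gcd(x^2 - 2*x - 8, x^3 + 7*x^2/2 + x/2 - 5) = x + 2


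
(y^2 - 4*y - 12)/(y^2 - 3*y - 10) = (y - 6)/(y - 5)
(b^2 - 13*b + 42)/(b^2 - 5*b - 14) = (b - 6)/(b + 2)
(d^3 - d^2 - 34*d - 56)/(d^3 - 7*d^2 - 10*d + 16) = (d^2 - 3*d - 28)/(d^2 - 9*d + 8)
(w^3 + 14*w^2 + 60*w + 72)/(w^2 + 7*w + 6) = (w^2 + 8*w + 12)/(w + 1)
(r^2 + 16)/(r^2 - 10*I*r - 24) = (r + 4*I)/(r - 6*I)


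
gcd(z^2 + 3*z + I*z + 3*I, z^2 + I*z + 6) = 1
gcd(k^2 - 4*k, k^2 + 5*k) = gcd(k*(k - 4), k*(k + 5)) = k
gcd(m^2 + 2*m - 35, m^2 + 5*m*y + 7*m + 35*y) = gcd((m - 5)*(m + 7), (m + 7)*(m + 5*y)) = m + 7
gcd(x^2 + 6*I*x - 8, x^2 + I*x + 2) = x + 2*I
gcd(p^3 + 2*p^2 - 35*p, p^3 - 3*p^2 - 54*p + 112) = p + 7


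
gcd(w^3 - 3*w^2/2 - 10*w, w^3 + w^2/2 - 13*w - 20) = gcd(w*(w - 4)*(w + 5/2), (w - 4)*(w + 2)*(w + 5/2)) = w^2 - 3*w/2 - 10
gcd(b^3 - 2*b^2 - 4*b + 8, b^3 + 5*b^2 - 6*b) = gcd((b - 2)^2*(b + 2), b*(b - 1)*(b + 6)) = 1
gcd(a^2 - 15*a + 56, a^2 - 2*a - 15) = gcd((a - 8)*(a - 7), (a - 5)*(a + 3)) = 1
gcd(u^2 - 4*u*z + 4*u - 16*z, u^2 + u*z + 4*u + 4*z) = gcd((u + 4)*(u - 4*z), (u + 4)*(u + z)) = u + 4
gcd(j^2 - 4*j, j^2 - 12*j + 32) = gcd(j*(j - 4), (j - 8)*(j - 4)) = j - 4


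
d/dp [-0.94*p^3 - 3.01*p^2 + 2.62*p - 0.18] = -2.82*p^2 - 6.02*p + 2.62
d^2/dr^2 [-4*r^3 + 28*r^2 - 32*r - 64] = 56 - 24*r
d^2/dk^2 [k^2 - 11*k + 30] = 2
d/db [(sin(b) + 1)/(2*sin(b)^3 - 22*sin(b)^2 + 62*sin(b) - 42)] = (-sin(b)^3 + 4*sin(b)^2 + 11*sin(b) - 26)*cos(b)/((sin(b) - 7)^2*(sin(b) - 3)^2*(sin(b) - 1)^2)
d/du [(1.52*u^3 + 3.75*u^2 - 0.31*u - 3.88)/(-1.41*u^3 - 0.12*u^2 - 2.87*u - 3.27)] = (-8.88178419700125e-16*u^5 + 5.1051*u^4 - 9.599*u^3 - 42.1233*u^2 - 25.4562*u - 10.1219)/(1.9881*u^6 + 0.3384*u^5 + 8.1078*u^4 + 9.9102*u^3 + 9.0217*u^2 + 18.7698*u + 10.6929)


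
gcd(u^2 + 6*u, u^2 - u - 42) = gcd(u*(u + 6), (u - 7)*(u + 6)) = u + 6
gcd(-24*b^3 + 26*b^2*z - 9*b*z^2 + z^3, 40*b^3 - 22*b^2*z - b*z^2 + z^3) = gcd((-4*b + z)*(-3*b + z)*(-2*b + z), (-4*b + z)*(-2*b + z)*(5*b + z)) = 8*b^2 - 6*b*z + z^2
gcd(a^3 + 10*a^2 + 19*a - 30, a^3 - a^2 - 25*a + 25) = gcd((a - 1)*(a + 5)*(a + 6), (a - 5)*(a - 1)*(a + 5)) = a^2 + 4*a - 5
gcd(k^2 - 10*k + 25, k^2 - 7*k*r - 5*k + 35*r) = k - 5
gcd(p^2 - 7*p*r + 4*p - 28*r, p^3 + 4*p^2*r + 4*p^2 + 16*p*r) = p + 4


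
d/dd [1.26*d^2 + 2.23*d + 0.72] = 2.52*d + 2.23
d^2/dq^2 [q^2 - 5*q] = 2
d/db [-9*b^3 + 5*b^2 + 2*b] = -27*b^2 + 10*b + 2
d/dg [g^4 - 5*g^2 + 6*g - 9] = 4*g^3 - 10*g + 6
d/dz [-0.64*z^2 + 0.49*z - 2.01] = 0.49 - 1.28*z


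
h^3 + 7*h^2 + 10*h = h*(h + 2)*(h + 5)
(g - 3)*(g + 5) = g^2 + 2*g - 15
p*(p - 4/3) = p^2 - 4*p/3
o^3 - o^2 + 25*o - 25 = (o - 1)*(o - 5*I)*(o + 5*I)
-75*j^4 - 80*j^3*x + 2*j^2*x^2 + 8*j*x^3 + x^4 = (-3*j + x)*(j + x)*(5*j + x)^2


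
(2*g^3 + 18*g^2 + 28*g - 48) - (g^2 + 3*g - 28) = 2*g^3 + 17*g^2 + 25*g - 20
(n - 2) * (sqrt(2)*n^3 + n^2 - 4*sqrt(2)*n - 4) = sqrt(2)*n^4 - 2*sqrt(2)*n^3 + n^3 - 4*sqrt(2)*n^2 - 2*n^2 - 4*n + 8*sqrt(2)*n + 8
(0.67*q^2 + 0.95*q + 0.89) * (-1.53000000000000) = -1.0251*q^2 - 1.4535*q - 1.3617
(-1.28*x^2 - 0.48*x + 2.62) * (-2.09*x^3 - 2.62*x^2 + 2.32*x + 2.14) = 2.6752*x^5 + 4.3568*x^4 - 7.1878*x^3 - 10.7172*x^2 + 5.0512*x + 5.6068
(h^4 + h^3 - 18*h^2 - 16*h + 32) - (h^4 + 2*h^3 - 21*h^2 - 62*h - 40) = -h^3 + 3*h^2 + 46*h + 72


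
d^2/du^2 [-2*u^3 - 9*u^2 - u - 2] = -12*u - 18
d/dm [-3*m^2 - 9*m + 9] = -6*m - 9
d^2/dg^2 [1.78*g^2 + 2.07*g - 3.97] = 3.56000000000000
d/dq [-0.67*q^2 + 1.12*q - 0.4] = 1.12 - 1.34*q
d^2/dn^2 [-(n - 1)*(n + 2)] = -2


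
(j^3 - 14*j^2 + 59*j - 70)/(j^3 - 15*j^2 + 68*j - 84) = (j - 5)/(j - 6)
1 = 1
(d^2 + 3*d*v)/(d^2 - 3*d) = (d + 3*v)/(d - 3)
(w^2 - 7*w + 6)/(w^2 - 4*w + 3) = (w - 6)/(w - 3)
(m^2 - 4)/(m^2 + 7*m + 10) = (m - 2)/(m + 5)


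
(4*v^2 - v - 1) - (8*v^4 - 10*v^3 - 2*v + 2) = -8*v^4 + 10*v^3 + 4*v^2 + v - 3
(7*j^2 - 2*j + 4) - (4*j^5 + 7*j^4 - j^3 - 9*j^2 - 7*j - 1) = -4*j^5 - 7*j^4 + j^3 + 16*j^2 + 5*j + 5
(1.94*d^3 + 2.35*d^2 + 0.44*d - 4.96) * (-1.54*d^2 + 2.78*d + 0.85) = -2.9876*d^5 + 1.7742*d^4 + 7.5044*d^3 + 10.8591*d^2 - 13.4148*d - 4.216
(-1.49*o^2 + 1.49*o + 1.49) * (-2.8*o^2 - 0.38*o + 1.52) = 4.172*o^4 - 3.6058*o^3 - 7.003*o^2 + 1.6986*o + 2.2648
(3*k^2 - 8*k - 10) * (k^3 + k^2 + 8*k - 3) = 3*k^5 - 5*k^4 + 6*k^3 - 83*k^2 - 56*k + 30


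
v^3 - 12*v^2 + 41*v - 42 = (v - 7)*(v - 3)*(v - 2)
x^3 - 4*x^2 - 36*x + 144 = (x - 6)*(x - 4)*(x + 6)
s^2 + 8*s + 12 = (s + 2)*(s + 6)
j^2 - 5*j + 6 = (j - 3)*(j - 2)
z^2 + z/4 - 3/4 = (z - 3/4)*(z + 1)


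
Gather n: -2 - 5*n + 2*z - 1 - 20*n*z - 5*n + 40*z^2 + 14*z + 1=n*(-20*z - 10) + 40*z^2 + 16*z - 2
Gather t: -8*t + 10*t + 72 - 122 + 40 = 2*t - 10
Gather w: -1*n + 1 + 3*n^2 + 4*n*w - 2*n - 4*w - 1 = 3*n^2 - 3*n + w*(4*n - 4)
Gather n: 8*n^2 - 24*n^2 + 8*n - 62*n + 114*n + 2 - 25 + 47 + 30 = -16*n^2 + 60*n + 54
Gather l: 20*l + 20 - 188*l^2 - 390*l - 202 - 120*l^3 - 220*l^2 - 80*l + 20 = -120*l^3 - 408*l^2 - 450*l - 162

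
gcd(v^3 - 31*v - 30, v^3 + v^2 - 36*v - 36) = v^2 - 5*v - 6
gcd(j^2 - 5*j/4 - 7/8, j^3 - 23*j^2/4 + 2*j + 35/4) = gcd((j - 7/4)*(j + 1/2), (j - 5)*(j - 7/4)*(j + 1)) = j - 7/4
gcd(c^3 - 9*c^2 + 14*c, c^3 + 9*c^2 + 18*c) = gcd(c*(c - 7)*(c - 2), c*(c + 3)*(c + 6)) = c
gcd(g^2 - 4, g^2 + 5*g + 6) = g + 2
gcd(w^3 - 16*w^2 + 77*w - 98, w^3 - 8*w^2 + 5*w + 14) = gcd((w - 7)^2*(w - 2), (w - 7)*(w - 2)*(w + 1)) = w^2 - 9*w + 14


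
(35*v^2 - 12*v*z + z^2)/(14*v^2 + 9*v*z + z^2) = (35*v^2 - 12*v*z + z^2)/(14*v^2 + 9*v*z + z^2)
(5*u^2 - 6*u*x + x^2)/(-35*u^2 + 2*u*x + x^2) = (-u + x)/(7*u + x)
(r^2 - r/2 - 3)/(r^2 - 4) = (r + 3/2)/(r + 2)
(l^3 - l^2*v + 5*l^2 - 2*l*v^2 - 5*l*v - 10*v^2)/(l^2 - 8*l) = (l^3 - l^2*v + 5*l^2 - 2*l*v^2 - 5*l*v - 10*v^2)/(l*(l - 8))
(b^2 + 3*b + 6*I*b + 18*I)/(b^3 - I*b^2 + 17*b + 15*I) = (b^2 + b*(3 + 6*I) + 18*I)/(b^3 - I*b^2 + 17*b + 15*I)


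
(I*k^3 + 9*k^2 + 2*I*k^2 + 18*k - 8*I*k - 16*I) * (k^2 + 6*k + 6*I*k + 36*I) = I*k^5 + 3*k^4 + 8*I*k^4 + 24*k^3 + 58*I*k^3 + 84*k^2 + 368*I*k^2 + 384*k + 552*I*k + 576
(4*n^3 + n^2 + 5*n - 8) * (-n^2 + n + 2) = -4*n^5 + 3*n^4 + 4*n^3 + 15*n^2 + 2*n - 16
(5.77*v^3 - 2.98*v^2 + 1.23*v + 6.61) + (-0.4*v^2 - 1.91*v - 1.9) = 5.77*v^3 - 3.38*v^2 - 0.68*v + 4.71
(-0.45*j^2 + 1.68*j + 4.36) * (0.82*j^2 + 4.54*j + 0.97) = -0.369*j^4 - 0.6654*j^3 + 10.7659*j^2 + 21.424*j + 4.2292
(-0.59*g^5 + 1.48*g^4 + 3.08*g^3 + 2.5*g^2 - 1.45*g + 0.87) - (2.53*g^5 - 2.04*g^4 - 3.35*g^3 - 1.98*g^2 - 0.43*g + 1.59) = -3.12*g^5 + 3.52*g^4 + 6.43*g^3 + 4.48*g^2 - 1.02*g - 0.72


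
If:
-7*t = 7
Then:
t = -1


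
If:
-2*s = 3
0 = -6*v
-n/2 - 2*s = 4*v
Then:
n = 6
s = -3/2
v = 0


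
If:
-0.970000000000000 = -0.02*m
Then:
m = 48.50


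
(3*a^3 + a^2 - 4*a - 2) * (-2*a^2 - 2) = -6*a^5 - 2*a^4 + 2*a^3 + 2*a^2 + 8*a + 4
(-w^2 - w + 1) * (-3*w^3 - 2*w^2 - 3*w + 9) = 3*w^5 + 5*w^4 + 2*w^3 - 8*w^2 - 12*w + 9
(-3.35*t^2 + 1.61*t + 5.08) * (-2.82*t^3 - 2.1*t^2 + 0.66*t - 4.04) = 9.447*t^5 + 2.4948*t^4 - 19.9176*t^3 + 3.9286*t^2 - 3.1516*t - 20.5232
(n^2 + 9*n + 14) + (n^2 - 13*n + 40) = 2*n^2 - 4*n + 54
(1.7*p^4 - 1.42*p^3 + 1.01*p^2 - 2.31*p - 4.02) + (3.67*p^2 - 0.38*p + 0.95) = 1.7*p^4 - 1.42*p^3 + 4.68*p^2 - 2.69*p - 3.07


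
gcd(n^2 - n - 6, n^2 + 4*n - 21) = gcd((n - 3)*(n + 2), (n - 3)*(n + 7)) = n - 3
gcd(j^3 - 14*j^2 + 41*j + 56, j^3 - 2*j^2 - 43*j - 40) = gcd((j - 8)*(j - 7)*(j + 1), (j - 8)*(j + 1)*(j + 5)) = j^2 - 7*j - 8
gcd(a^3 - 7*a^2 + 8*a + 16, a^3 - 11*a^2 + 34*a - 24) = a - 4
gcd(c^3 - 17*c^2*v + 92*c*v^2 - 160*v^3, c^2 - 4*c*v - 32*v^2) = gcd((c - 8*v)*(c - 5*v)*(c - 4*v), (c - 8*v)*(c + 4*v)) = -c + 8*v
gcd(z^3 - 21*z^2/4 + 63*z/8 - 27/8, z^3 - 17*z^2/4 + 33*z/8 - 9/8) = z^2 - 15*z/4 + 9/4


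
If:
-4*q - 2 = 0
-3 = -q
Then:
No Solution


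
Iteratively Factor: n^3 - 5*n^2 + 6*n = (n)*(n^2 - 5*n + 6) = n*(n - 3)*(n - 2)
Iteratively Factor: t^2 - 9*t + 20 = (t - 5)*(t - 4)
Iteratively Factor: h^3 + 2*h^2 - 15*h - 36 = (h - 4)*(h^2 + 6*h + 9) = (h - 4)*(h + 3)*(h + 3)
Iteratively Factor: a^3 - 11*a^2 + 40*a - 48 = (a - 3)*(a^2 - 8*a + 16) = (a - 4)*(a - 3)*(a - 4)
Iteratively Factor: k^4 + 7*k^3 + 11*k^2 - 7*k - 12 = (k + 3)*(k^3 + 4*k^2 - k - 4) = (k + 3)*(k + 4)*(k^2 - 1) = (k - 1)*(k + 3)*(k + 4)*(k + 1)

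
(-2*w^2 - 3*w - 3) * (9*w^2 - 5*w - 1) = -18*w^4 - 17*w^3 - 10*w^2 + 18*w + 3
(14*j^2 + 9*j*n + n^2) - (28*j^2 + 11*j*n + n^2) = -14*j^2 - 2*j*n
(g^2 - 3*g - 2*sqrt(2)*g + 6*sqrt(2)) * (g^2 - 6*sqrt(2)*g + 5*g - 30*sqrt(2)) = g^4 - 8*sqrt(2)*g^3 + 2*g^3 - 16*sqrt(2)*g^2 + 9*g^2 + 48*g + 120*sqrt(2)*g - 360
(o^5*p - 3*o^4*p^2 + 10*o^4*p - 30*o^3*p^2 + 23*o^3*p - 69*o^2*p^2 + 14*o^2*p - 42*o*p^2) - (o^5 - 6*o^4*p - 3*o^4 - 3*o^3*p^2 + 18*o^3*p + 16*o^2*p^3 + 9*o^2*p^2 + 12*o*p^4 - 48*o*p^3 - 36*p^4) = o^5*p - o^5 - 3*o^4*p^2 + 16*o^4*p + 3*o^4 - 27*o^3*p^2 + 5*o^3*p - 16*o^2*p^3 - 78*o^2*p^2 + 14*o^2*p - 12*o*p^4 + 48*o*p^3 - 42*o*p^2 + 36*p^4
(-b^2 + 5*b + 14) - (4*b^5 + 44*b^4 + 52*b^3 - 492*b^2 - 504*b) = -4*b^5 - 44*b^4 - 52*b^3 + 491*b^2 + 509*b + 14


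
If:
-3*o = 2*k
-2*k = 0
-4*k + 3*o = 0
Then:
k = 0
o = 0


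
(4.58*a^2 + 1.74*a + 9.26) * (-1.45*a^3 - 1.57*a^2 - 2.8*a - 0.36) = -6.641*a^5 - 9.7136*a^4 - 28.9828*a^3 - 21.059*a^2 - 26.5544*a - 3.3336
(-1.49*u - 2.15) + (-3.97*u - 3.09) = -5.46*u - 5.24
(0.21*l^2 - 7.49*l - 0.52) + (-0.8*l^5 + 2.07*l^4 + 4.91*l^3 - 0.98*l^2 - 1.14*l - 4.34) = -0.8*l^5 + 2.07*l^4 + 4.91*l^3 - 0.77*l^2 - 8.63*l - 4.86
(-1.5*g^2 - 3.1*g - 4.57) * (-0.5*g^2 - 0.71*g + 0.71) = 0.75*g^4 + 2.615*g^3 + 3.421*g^2 + 1.0437*g - 3.2447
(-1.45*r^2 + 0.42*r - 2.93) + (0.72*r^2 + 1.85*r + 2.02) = -0.73*r^2 + 2.27*r - 0.91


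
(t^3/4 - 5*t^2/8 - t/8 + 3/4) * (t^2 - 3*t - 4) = t^5/4 - 11*t^4/8 + 3*t^3/4 + 29*t^2/8 - 7*t/4 - 3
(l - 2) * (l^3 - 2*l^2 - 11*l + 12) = l^4 - 4*l^3 - 7*l^2 + 34*l - 24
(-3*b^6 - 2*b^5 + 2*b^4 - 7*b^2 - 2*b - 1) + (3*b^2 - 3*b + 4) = -3*b^6 - 2*b^5 + 2*b^4 - 4*b^2 - 5*b + 3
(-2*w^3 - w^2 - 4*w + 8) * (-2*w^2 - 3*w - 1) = 4*w^5 + 8*w^4 + 13*w^3 - 3*w^2 - 20*w - 8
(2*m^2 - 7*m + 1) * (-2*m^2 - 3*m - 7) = -4*m^4 + 8*m^3 + 5*m^2 + 46*m - 7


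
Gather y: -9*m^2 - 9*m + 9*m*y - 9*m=-9*m^2 + 9*m*y - 18*m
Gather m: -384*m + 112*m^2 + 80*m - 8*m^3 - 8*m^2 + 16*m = -8*m^3 + 104*m^2 - 288*m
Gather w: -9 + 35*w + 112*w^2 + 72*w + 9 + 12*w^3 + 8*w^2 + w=12*w^3 + 120*w^2 + 108*w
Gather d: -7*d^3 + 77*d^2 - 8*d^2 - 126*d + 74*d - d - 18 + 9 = -7*d^3 + 69*d^2 - 53*d - 9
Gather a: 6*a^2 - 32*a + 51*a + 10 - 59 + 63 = 6*a^2 + 19*a + 14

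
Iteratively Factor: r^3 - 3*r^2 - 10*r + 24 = (r + 3)*(r^2 - 6*r + 8) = (r - 2)*(r + 3)*(r - 4)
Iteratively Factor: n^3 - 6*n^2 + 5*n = (n - 5)*(n^2 - n) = (n - 5)*(n - 1)*(n)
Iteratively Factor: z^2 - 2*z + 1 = (z - 1)*(z - 1)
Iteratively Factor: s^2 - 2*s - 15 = (s + 3)*(s - 5)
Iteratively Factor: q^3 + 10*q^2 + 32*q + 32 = (q + 4)*(q^2 + 6*q + 8) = (q + 4)^2*(q + 2)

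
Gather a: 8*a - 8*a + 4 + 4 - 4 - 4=0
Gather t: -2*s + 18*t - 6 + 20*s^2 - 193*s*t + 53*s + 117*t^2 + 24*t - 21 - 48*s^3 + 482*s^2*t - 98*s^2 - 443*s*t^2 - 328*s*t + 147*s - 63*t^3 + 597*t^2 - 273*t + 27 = -48*s^3 - 78*s^2 + 198*s - 63*t^3 + t^2*(714 - 443*s) + t*(482*s^2 - 521*s - 231)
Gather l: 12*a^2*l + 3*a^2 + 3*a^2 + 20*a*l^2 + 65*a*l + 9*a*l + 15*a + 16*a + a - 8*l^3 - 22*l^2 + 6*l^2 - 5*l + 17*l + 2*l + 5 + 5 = 6*a^2 + 32*a - 8*l^3 + l^2*(20*a - 16) + l*(12*a^2 + 74*a + 14) + 10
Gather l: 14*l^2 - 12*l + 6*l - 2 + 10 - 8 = 14*l^2 - 6*l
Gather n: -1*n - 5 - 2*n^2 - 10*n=-2*n^2 - 11*n - 5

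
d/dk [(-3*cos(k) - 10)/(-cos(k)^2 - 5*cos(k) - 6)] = (3*cos(k)^2 + 20*cos(k) + 32)*sin(k)/((cos(k) + 2)^2*(cos(k) + 3)^2)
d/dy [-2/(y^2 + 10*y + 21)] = 4*(y + 5)/(y^2 + 10*y + 21)^2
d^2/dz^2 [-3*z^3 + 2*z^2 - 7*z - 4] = 4 - 18*z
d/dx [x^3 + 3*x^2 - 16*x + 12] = 3*x^2 + 6*x - 16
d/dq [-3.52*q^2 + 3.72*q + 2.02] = 3.72 - 7.04*q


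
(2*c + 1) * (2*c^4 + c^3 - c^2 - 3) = 4*c^5 + 4*c^4 - c^3 - c^2 - 6*c - 3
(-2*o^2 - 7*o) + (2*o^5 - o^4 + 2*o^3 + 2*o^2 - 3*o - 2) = 2*o^5 - o^4 + 2*o^3 - 10*o - 2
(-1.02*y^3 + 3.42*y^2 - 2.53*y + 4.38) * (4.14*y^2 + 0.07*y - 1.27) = -4.2228*y^5 + 14.0874*y^4 - 8.9394*y^3 + 13.6127*y^2 + 3.5197*y - 5.5626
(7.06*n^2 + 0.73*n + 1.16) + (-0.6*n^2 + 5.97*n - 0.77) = 6.46*n^2 + 6.7*n + 0.39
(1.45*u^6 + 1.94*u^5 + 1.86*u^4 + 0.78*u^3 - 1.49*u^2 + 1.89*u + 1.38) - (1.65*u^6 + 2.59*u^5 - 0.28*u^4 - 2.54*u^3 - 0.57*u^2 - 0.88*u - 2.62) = -0.2*u^6 - 0.65*u^5 + 2.14*u^4 + 3.32*u^3 - 0.92*u^2 + 2.77*u + 4.0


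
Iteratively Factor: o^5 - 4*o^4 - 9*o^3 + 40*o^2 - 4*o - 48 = (o + 3)*(o^4 - 7*o^3 + 12*o^2 + 4*o - 16) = (o + 1)*(o + 3)*(o^3 - 8*o^2 + 20*o - 16) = (o - 2)*(o + 1)*(o + 3)*(o^2 - 6*o + 8) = (o - 4)*(o - 2)*(o + 1)*(o + 3)*(o - 2)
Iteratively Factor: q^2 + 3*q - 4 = (q + 4)*(q - 1)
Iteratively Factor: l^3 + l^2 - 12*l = (l)*(l^2 + l - 12) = l*(l + 4)*(l - 3)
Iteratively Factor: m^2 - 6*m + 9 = (m - 3)*(m - 3)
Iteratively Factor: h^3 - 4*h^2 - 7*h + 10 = (h + 2)*(h^2 - 6*h + 5) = (h - 1)*(h + 2)*(h - 5)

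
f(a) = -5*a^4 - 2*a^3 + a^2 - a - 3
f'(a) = -20*a^3 - 6*a^2 + 2*a - 1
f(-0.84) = -2.76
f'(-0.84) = 4.94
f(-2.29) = -108.95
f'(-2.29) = 203.14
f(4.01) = -1412.74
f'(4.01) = -1379.08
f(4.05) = -1468.72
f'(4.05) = -1419.92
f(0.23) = -3.22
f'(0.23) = -1.10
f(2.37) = -184.13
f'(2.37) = -296.20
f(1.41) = -27.79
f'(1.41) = -66.17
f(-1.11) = -5.51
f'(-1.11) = 16.74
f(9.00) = -34194.00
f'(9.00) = -15049.00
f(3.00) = -456.00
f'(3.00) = -589.00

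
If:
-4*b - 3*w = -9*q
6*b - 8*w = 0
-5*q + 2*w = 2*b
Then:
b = 0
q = 0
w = 0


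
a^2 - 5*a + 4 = (a - 4)*(a - 1)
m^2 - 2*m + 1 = (m - 1)^2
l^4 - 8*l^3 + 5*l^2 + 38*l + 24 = (l - 6)*(l - 4)*(l + 1)^2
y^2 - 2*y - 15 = (y - 5)*(y + 3)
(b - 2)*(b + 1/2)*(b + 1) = b^3 - b^2/2 - 5*b/2 - 1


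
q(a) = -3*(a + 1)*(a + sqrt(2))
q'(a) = -6*a - 3*sqrt(2) - 3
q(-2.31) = -3.52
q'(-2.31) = 6.62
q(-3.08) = -10.39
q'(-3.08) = 11.24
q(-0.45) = -1.59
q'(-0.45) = -4.54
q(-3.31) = -13.14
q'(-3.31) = 12.62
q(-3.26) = -12.51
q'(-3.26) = 12.32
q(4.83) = -109.21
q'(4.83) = -36.22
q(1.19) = -17.11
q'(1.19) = -14.38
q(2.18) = -34.29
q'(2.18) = -20.32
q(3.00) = -52.97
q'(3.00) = -25.24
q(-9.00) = -182.06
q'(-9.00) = 46.76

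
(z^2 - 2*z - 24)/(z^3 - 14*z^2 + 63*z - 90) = (z + 4)/(z^2 - 8*z + 15)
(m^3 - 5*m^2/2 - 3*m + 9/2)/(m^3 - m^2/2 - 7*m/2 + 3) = (2*m^2 - 3*m - 9)/(2*m^2 + m - 6)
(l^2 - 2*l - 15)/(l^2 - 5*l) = (l + 3)/l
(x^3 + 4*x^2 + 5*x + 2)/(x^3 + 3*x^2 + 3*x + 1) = (x + 2)/(x + 1)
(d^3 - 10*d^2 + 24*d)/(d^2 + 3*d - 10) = d*(d^2 - 10*d + 24)/(d^2 + 3*d - 10)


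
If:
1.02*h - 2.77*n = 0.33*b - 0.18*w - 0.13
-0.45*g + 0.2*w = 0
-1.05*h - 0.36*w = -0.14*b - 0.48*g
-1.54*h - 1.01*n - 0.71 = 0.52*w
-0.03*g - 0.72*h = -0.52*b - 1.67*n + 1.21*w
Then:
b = -3.49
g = -0.40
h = -0.34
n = 0.28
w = -0.90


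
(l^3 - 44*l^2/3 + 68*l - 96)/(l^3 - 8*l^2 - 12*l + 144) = (l - 8/3)/(l + 4)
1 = 1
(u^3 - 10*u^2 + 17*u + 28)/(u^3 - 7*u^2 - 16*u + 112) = (u + 1)/(u + 4)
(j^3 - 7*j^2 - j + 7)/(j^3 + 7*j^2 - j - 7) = (j - 7)/(j + 7)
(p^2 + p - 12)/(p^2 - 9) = (p + 4)/(p + 3)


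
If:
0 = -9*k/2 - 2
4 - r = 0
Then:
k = -4/9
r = 4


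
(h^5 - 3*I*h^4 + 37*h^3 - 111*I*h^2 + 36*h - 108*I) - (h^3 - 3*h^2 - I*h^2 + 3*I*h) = h^5 - 3*I*h^4 + 36*h^3 + 3*h^2 - 110*I*h^2 + 36*h - 3*I*h - 108*I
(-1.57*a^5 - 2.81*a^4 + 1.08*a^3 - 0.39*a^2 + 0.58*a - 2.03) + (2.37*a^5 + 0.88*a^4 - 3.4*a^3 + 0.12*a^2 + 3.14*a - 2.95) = 0.8*a^5 - 1.93*a^4 - 2.32*a^3 - 0.27*a^2 + 3.72*a - 4.98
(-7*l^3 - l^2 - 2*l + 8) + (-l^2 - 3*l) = -7*l^3 - 2*l^2 - 5*l + 8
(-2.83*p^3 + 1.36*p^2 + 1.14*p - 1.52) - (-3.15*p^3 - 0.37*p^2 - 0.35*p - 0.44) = 0.32*p^3 + 1.73*p^2 + 1.49*p - 1.08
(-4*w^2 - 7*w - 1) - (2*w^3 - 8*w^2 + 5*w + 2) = -2*w^3 + 4*w^2 - 12*w - 3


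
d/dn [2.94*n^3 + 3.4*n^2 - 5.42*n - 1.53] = 8.82*n^2 + 6.8*n - 5.42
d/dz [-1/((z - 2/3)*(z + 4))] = 6*(3*z + 5)/((z + 4)^2*(3*z - 2)^2)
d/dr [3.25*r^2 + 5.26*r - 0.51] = 6.5*r + 5.26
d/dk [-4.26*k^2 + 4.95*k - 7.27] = 4.95 - 8.52*k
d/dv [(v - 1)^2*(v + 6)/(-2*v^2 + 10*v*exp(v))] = (v - 1)*(v*(-3*v - 11)*(v - 5*exp(v)) - (v - 1)*(v + 6)*(5*v*exp(v) - 2*v + 5*exp(v)))/(2*v^2*(v - 5*exp(v))^2)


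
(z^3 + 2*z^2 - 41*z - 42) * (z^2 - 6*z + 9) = z^5 - 4*z^4 - 44*z^3 + 222*z^2 - 117*z - 378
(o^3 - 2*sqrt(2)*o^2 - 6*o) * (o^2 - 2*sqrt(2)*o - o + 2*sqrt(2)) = o^5 - 4*sqrt(2)*o^4 - o^4 + 2*o^3 + 4*sqrt(2)*o^3 - 2*o^2 + 12*sqrt(2)*o^2 - 12*sqrt(2)*o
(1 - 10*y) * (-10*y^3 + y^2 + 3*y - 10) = 100*y^4 - 20*y^3 - 29*y^2 + 103*y - 10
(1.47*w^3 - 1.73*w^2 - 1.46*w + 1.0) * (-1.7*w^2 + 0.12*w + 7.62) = -2.499*w^5 + 3.1174*w^4 + 13.4758*w^3 - 15.0578*w^2 - 11.0052*w + 7.62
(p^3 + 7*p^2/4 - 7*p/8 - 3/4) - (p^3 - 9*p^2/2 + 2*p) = 25*p^2/4 - 23*p/8 - 3/4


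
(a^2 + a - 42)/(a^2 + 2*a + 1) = (a^2 + a - 42)/(a^2 + 2*a + 1)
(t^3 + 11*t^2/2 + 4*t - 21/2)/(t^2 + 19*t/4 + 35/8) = 4*(t^2 + 2*t - 3)/(4*t + 5)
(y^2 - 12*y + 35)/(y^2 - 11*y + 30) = (y - 7)/(y - 6)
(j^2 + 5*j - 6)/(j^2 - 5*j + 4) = (j + 6)/(j - 4)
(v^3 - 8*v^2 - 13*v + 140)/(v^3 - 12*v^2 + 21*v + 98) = (v^2 - v - 20)/(v^2 - 5*v - 14)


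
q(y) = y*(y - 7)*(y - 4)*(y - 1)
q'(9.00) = 674.00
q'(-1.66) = -274.98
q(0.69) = -4.47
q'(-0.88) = -127.24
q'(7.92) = 318.78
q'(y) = y*(y - 7)*(y - 4) + y*(y - 7)*(y - 1) + y*(y - 4)*(y - 1) + (y - 7)*(y - 4)*(y - 1)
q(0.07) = -1.77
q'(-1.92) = -338.78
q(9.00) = 720.00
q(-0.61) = 34.45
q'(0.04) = -24.94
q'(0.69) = 9.99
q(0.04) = -1.06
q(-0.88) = 63.62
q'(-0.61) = -89.88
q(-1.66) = 216.43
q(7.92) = 197.65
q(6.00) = -60.00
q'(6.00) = 8.00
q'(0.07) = -22.72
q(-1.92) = 296.05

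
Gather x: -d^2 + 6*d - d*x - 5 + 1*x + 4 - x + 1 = -d^2 - d*x + 6*d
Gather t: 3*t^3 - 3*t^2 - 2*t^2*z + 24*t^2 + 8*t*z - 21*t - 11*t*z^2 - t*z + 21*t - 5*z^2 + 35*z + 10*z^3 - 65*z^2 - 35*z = 3*t^3 + t^2*(21 - 2*z) + t*(-11*z^2 + 7*z) + 10*z^3 - 70*z^2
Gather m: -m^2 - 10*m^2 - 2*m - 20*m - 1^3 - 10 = -11*m^2 - 22*m - 11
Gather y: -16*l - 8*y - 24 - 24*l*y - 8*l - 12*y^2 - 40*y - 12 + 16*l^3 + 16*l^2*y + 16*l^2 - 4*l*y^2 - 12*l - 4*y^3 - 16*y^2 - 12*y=16*l^3 + 16*l^2 - 36*l - 4*y^3 + y^2*(-4*l - 28) + y*(16*l^2 - 24*l - 60) - 36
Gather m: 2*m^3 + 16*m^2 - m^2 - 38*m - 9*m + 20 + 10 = 2*m^3 + 15*m^2 - 47*m + 30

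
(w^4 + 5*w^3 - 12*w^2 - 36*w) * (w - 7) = w^5 - 2*w^4 - 47*w^3 + 48*w^2 + 252*w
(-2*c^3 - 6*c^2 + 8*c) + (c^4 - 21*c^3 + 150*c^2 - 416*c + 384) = c^4 - 23*c^3 + 144*c^2 - 408*c + 384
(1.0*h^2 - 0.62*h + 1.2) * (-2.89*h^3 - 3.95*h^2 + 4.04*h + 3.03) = -2.89*h^5 - 2.1582*h^4 + 3.021*h^3 - 4.2148*h^2 + 2.9694*h + 3.636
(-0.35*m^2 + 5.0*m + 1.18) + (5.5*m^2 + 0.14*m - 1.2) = 5.15*m^2 + 5.14*m - 0.02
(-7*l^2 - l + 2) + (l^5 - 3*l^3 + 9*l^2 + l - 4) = l^5 - 3*l^3 + 2*l^2 - 2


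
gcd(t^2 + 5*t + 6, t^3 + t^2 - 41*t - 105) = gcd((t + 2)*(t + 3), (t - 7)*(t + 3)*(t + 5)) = t + 3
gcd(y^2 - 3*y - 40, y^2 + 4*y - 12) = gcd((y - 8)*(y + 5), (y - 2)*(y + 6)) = 1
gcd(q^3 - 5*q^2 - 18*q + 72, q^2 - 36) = q - 6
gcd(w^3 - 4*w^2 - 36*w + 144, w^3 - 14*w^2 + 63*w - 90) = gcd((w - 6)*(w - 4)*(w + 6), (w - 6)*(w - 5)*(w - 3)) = w - 6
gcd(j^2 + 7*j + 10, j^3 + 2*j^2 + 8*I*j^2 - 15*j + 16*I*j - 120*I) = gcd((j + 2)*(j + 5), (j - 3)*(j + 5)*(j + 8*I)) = j + 5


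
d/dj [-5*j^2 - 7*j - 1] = -10*j - 7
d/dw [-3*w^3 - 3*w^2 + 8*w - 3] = -9*w^2 - 6*w + 8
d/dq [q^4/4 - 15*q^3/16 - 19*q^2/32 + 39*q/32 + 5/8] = q^3 - 45*q^2/16 - 19*q/16 + 39/32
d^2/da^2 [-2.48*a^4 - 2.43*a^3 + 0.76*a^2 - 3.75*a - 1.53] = -29.76*a^2 - 14.58*a + 1.52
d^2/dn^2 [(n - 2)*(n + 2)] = 2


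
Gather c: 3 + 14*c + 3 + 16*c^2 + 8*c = 16*c^2 + 22*c + 6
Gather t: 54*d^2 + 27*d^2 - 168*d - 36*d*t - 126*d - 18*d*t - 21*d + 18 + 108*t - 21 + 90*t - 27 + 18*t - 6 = 81*d^2 - 315*d + t*(216 - 54*d) - 36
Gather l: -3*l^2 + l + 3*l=-3*l^2 + 4*l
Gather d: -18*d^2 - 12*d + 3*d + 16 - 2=-18*d^2 - 9*d + 14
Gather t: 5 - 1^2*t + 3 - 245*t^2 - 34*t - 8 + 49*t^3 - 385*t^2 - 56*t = 49*t^3 - 630*t^2 - 91*t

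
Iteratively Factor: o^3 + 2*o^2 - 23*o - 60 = (o - 5)*(o^2 + 7*o + 12) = (o - 5)*(o + 4)*(o + 3)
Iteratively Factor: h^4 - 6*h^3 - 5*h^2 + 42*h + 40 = (h + 1)*(h^3 - 7*h^2 + 2*h + 40) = (h + 1)*(h + 2)*(h^2 - 9*h + 20) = (h - 4)*(h + 1)*(h + 2)*(h - 5)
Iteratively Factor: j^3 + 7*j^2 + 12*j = (j)*(j^2 + 7*j + 12) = j*(j + 3)*(j + 4)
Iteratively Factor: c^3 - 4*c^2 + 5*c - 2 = (c - 1)*(c^2 - 3*c + 2) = (c - 2)*(c - 1)*(c - 1)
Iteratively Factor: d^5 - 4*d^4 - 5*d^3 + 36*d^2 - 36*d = (d - 2)*(d^4 - 2*d^3 - 9*d^2 + 18*d) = d*(d - 2)*(d^3 - 2*d^2 - 9*d + 18) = d*(d - 2)*(d + 3)*(d^2 - 5*d + 6) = d*(d - 3)*(d - 2)*(d + 3)*(d - 2)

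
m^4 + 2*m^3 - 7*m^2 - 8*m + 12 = (m - 2)*(m - 1)*(m + 2)*(m + 3)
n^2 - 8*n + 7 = (n - 7)*(n - 1)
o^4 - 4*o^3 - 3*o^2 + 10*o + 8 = (o - 4)*(o - 2)*(o + 1)^2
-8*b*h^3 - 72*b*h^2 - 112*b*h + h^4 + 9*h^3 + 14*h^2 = h*(-8*b + h)*(h + 2)*(h + 7)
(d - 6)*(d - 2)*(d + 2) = d^3 - 6*d^2 - 4*d + 24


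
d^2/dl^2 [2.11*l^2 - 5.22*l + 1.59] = 4.22000000000000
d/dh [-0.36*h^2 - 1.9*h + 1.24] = -0.72*h - 1.9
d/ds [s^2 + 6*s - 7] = 2*s + 6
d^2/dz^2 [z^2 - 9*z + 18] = 2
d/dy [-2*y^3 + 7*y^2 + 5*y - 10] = -6*y^2 + 14*y + 5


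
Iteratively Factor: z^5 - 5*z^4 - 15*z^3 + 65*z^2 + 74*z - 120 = (z + 3)*(z^4 - 8*z^3 + 9*z^2 + 38*z - 40) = (z - 1)*(z + 3)*(z^3 - 7*z^2 + 2*z + 40) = (z - 5)*(z - 1)*(z + 3)*(z^2 - 2*z - 8) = (z - 5)*(z - 4)*(z - 1)*(z + 3)*(z + 2)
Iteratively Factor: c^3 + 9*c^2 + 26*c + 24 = (c + 3)*(c^2 + 6*c + 8) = (c + 2)*(c + 3)*(c + 4)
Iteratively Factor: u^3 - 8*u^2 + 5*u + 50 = (u - 5)*(u^2 - 3*u - 10) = (u - 5)^2*(u + 2)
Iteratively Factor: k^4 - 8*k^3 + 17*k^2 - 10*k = (k - 2)*(k^3 - 6*k^2 + 5*k) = k*(k - 2)*(k^2 - 6*k + 5) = k*(k - 5)*(k - 2)*(k - 1)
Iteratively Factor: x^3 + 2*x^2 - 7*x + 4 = (x + 4)*(x^2 - 2*x + 1) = (x - 1)*(x + 4)*(x - 1)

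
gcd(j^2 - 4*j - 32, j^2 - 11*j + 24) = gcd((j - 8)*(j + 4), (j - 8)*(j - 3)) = j - 8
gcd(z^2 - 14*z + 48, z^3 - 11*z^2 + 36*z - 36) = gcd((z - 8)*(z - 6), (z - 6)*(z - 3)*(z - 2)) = z - 6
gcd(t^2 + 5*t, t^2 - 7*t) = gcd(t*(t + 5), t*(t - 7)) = t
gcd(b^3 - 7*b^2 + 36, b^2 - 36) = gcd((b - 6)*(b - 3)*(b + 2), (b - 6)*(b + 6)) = b - 6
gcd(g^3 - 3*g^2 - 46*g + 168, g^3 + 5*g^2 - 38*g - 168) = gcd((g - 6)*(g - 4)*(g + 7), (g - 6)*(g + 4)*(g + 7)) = g^2 + g - 42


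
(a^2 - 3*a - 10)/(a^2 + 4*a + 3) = (a^2 - 3*a - 10)/(a^2 + 4*a + 3)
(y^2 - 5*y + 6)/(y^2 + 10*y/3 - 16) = 3*(y^2 - 5*y + 6)/(3*y^2 + 10*y - 48)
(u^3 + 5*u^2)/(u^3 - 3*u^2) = (u + 5)/(u - 3)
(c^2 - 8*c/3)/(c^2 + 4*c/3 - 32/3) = c/(c + 4)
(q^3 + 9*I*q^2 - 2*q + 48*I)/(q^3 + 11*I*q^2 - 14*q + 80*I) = (q + 3*I)/(q + 5*I)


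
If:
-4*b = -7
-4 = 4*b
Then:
No Solution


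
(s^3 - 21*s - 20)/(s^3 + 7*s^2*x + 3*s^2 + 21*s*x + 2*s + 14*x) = (s^2 - s - 20)/(s^2 + 7*s*x + 2*s + 14*x)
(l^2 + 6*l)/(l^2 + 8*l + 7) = l*(l + 6)/(l^2 + 8*l + 7)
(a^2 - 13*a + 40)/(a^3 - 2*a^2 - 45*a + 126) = (a^2 - 13*a + 40)/(a^3 - 2*a^2 - 45*a + 126)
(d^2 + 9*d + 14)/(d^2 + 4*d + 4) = (d + 7)/(d + 2)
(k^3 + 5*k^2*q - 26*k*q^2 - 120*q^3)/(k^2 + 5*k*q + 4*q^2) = (k^2 + k*q - 30*q^2)/(k + q)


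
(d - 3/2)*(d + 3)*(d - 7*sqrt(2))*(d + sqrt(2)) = d^4 - 6*sqrt(2)*d^3 + 3*d^3/2 - 37*d^2/2 - 9*sqrt(2)*d^2 - 21*d + 27*sqrt(2)*d + 63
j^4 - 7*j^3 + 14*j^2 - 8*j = j*(j - 4)*(j - 2)*(j - 1)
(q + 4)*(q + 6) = q^2 + 10*q + 24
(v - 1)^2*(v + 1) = v^3 - v^2 - v + 1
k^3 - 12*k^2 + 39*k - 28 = (k - 7)*(k - 4)*(k - 1)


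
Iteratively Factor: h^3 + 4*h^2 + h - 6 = (h + 2)*(h^2 + 2*h - 3) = (h + 2)*(h + 3)*(h - 1)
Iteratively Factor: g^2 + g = (g + 1)*(g)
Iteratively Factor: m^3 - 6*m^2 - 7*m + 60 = (m - 4)*(m^2 - 2*m - 15) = (m - 5)*(m - 4)*(m + 3)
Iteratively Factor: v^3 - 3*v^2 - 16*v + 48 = (v - 3)*(v^2 - 16) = (v - 3)*(v + 4)*(v - 4)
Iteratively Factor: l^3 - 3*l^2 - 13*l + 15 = (l - 1)*(l^2 - 2*l - 15) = (l - 5)*(l - 1)*(l + 3)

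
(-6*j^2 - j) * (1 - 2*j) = 12*j^3 - 4*j^2 - j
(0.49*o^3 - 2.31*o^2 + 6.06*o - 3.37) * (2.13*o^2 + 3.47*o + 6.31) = 1.0437*o^5 - 3.22*o^4 + 7.984*o^3 - 0.726000000000003*o^2 + 26.5447*o - 21.2647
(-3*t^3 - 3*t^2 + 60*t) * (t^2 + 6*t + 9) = -3*t^5 - 21*t^4 + 15*t^3 + 333*t^2 + 540*t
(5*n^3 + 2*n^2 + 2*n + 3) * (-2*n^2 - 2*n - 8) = -10*n^5 - 14*n^4 - 48*n^3 - 26*n^2 - 22*n - 24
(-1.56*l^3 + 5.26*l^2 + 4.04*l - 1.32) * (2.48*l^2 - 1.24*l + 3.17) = -3.8688*l^5 + 14.9792*l^4 - 1.4484*l^3 + 8.391*l^2 + 14.4436*l - 4.1844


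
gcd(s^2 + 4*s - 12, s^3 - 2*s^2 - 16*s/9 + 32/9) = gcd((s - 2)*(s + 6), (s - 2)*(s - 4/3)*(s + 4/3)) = s - 2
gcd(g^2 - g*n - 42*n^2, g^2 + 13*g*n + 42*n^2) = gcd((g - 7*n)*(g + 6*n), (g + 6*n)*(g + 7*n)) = g + 6*n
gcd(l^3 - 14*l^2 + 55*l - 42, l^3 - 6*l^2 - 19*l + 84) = l - 7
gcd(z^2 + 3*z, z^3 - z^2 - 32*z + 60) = 1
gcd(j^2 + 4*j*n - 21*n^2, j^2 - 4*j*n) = 1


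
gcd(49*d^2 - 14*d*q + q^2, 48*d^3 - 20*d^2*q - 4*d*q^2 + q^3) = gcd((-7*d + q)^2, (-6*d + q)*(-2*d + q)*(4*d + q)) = 1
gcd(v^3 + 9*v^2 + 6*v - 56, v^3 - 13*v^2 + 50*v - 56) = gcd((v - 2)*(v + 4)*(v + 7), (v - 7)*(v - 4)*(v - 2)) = v - 2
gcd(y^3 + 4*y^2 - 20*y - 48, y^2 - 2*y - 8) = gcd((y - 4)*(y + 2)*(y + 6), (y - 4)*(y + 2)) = y^2 - 2*y - 8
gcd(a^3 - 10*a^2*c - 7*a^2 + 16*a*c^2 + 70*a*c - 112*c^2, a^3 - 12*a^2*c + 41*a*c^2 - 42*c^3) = a - 2*c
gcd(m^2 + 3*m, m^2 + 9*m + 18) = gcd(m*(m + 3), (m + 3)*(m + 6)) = m + 3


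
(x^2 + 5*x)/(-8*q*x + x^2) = (x + 5)/(-8*q + x)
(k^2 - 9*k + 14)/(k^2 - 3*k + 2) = (k - 7)/(k - 1)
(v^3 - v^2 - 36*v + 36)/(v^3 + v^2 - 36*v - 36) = (v - 1)/(v + 1)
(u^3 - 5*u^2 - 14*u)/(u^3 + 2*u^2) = (u - 7)/u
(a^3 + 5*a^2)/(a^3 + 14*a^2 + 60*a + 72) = a^2*(a + 5)/(a^3 + 14*a^2 + 60*a + 72)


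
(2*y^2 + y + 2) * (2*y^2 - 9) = 4*y^4 + 2*y^3 - 14*y^2 - 9*y - 18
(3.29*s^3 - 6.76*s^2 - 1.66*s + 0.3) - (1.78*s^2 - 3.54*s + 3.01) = 3.29*s^3 - 8.54*s^2 + 1.88*s - 2.71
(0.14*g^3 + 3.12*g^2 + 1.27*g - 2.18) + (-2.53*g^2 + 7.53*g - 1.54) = 0.14*g^3 + 0.59*g^2 + 8.8*g - 3.72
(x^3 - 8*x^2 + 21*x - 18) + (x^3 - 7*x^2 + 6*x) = 2*x^3 - 15*x^2 + 27*x - 18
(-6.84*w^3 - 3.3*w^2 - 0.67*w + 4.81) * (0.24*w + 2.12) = -1.6416*w^4 - 15.2928*w^3 - 7.1568*w^2 - 0.266*w + 10.1972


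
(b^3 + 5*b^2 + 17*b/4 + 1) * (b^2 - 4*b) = b^5 + b^4 - 63*b^3/4 - 16*b^2 - 4*b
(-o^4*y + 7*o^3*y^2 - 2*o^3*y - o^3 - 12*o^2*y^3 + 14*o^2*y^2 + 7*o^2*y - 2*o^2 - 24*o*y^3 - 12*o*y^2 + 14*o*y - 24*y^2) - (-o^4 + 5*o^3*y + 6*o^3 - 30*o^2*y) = -o^4*y + o^4 + 7*o^3*y^2 - 7*o^3*y - 7*o^3 - 12*o^2*y^3 + 14*o^2*y^2 + 37*o^2*y - 2*o^2 - 24*o*y^3 - 12*o*y^2 + 14*o*y - 24*y^2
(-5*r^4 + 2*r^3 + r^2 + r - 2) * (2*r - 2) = -10*r^5 + 14*r^4 - 2*r^3 - 6*r + 4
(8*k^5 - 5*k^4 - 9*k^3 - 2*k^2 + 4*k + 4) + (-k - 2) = 8*k^5 - 5*k^4 - 9*k^3 - 2*k^2 + 3*k + 2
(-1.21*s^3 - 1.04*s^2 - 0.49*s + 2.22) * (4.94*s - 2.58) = -5.9774*s^4 - 2.0158*s^3 + 0.2626*s^2 + 12.231*s - 5.7276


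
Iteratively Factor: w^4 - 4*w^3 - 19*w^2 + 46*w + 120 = (w - 5)*(w^3 + w^2 - 14*w - 24) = (w - 5)*(w + 3)*(w^2 - 2*w - 8) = (w - 5)*(w - 4)*(w + 3)*(w + 2)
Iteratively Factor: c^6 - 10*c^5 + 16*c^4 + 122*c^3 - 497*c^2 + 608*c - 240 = (c - 1)*(c^5 - 9*c^4 + 7*c^3 + 129*c^2 - 368*c + 240) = (c - 1)^2*(c^4 - 8*c^3 - c^2 + 128*c - 240) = (c - 4)*(c - 1)^2*(c^3 - 4*c^2 - 17*c + 60) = (c - 5)*(c - 4)*(c - 1)^2*(c^2 + c - 12) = (c - 5)*(c - 4)*(c - 1)^2*(c + 4)*(c - 3)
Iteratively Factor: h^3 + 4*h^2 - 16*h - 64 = (h + 4)*(h^2 - 16) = (h - 4)*(h + 4)*(h + 4)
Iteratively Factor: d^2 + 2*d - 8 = (d - 2)*(d + 4)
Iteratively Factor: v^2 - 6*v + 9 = (v - 3)*(v - 3)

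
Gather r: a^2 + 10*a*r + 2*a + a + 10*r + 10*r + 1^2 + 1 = a^2 + 3*a + r*(10*a + 20) + 2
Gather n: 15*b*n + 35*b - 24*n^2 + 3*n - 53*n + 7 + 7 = 35*b - 24*n^2 + n*(15*b - 50) + 14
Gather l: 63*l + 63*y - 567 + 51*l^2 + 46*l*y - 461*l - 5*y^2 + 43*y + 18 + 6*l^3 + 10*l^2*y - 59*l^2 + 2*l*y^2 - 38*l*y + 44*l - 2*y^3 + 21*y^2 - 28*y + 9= 6*l^3 + l^2*(10*y - 8) + l*(2*y^2 + 8*y - 354) - 2*y^3 + 16*y^2 + 78*y - 540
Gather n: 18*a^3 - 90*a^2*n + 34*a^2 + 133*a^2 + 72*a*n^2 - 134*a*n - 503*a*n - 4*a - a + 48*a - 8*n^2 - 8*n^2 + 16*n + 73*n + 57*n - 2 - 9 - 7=18*a^3 + 167*a^2 + 43*a + n^2*(72*a - 16) + n*(-90*a^2 - 637*a + 146) - 18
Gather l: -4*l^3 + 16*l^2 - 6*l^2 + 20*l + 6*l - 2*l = -4*l^3 + 10*l^2 + 24*l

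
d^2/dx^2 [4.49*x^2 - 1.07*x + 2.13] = 8.98000000000000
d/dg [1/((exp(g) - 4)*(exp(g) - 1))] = (5 - 2*exp(g))*exp(g)/(exp(4*g) - 10*exp(3*g) + 33*exp(2*g) - 40*exp(g) + 16)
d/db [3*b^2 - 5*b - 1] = 6*b - 5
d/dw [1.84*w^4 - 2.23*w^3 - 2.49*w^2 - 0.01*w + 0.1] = 7.36*w^3 - 6.69*w^2 - 4.98*w - 0.01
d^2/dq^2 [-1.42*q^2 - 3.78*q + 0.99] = -2.84000000000000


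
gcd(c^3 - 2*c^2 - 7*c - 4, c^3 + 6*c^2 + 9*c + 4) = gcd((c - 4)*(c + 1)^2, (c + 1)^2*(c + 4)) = c^2 + 2*c + 1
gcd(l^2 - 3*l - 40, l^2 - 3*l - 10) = 1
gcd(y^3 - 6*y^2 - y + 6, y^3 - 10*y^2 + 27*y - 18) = y^2 - 7*y + 6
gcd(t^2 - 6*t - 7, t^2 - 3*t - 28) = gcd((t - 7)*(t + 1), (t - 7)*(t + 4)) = t - 7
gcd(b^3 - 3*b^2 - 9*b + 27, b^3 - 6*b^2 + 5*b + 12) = b - 3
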